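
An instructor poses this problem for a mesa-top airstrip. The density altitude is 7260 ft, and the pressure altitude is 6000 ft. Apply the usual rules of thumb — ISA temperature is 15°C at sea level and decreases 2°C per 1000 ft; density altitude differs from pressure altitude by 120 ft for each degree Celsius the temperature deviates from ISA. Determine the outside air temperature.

Density altitude − pressure altitude = 7260 − 6000 = +1260 ft.
At 120 ft/°C that is an ISA deviation of 1260/120 = +10.5°C.
ISA temperature at 6000 ft = 15 − 2 × (6000/1000) = 3°C.
OAT = ISA + deviation = 3 + (+10.5) = 13.5°C.

13.5°C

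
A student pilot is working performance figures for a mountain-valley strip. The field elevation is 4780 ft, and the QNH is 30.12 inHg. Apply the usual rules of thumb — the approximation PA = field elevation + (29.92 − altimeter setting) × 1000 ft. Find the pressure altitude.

Pressure correction = (29.92 − 30.12) × 1000 = -200 ft.
Pressure altitude = 4780 + (-200) = 4580 ft.

4580 ft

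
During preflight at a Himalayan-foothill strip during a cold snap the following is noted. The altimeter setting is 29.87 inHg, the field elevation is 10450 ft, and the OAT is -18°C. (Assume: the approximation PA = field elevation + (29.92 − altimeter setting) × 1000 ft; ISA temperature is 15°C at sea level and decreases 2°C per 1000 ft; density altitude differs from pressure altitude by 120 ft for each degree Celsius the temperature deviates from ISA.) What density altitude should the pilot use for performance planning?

9060 ft

Pressure altitude = 10450 + (29.92 − 29.87) × 1000 = 10450 + (+50) = 10500 ft.
ISA temperature at 10500 ft = 15 − 2 × (10500/1000) = -6°C.
ISA deviation = -18 − (-6) = -12°C.
Density altitude = 10500 + 120 × (-12) = 9060 ft.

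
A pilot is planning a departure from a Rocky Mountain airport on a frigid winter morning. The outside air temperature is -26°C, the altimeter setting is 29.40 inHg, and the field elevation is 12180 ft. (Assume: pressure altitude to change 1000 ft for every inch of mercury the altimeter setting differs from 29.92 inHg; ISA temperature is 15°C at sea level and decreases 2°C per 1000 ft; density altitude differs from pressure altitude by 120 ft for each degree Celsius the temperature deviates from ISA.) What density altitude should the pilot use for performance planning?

10828 ft

Pressure altitude = 12180 + (29.92 − 29.40) × 1000 = 12180 + (+520) = 12700 ft.
ISA temperature at 12700 ft = 15 − 2 × (12700/1000) = -10.4°C.
ISA deviation = -26 − (-10.4) = -15.6°C.
Density altitude = 12700 + 120 × (-15.6) = 10828 ft.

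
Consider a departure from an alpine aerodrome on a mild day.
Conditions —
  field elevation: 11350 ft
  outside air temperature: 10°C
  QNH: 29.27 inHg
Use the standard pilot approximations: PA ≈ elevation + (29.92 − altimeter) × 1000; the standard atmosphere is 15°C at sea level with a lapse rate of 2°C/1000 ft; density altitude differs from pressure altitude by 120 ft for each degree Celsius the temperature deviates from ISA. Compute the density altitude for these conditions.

14280 ft

Pressure altitude = 11350 + (29.92 − 29.27) × 1000 = 11350 + (+650) = 12000 ft.
ISA temperature at 12000 ft = 15 − 2 × (12000/1000) = -9°C.
ISA deviation = 10 − (-9) = +19°C.
Density altitude = 12000 + 120 × (19) = 14280 ft.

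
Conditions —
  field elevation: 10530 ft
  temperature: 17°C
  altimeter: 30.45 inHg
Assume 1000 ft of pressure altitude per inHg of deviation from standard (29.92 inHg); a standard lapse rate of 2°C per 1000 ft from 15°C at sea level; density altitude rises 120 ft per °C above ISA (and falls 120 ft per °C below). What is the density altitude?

12640 ft

Pressure altitude = 10530 + (29.92 − 30.45) × 1000 = 10530 + (-530) = 10000 ft.
ISA temperature at 10000 ft = 15 − 2 × (10000/1000) = -5°C.
ISA deviation = 17 − (-5) = +22°C.
Density altitude = 10000 + 120 × (22) = 12640 ft.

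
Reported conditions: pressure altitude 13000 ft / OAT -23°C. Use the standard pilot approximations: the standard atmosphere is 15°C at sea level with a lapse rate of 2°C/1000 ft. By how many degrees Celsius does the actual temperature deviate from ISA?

ISA-12°C

ISA temperature at 13000 ft = 15 − 2 × (13000/1000) = -11°C.
Deviation = OAT − ISA = -23 − (-11) = -12°C.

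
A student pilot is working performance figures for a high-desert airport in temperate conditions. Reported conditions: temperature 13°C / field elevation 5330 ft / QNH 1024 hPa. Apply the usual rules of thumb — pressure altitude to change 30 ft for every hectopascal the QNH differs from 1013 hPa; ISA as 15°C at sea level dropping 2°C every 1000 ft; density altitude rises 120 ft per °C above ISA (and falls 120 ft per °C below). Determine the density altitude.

5960 ft

Pressure altitude = 5330 + (1013 − 1024) × 30 = 5330 + (-330) = 5000 ft.
ISA temperature at 5000 ft = 15 − 2 × (5000/1000) = 5°C.
ISA deviation = 13 − 5 = +8°C.
Density altitude = 5000 + 120 × (8) = 5960 ft.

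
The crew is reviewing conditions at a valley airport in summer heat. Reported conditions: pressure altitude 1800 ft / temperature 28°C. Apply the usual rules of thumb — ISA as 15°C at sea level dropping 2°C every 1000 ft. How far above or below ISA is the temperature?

ISA temperature at 1800 ft = 15 − 2 × (1800/1000) = 11.4°C.
Deviation = OAT − ISA = 28 − 11.4 = +16.6°C.

ISA+16.6°C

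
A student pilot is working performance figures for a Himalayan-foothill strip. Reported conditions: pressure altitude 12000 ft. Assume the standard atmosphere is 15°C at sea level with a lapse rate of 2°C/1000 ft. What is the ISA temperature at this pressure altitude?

-9°C

ISA temperature = 15 − 2 × (12000/1000) = 15 − 24 = -9°C.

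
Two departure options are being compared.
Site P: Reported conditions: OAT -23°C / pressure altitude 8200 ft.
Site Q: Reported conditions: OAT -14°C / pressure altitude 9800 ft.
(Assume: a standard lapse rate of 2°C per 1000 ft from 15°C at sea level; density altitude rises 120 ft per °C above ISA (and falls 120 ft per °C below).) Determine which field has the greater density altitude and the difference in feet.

Site Q by 3064 ft

Site P: ISA temp = -1.4°C, deviation -21.6°C, DA = 8200 + 120 × (-21.6) = 5608 ft.
Site Q: ISA temp = -4.6°C, deviation -9.4°C, DA = 9800 + 120 × (-9.4) = 8672 ft.
Site Q is higher by 8672 − 5608 = 3064 ft.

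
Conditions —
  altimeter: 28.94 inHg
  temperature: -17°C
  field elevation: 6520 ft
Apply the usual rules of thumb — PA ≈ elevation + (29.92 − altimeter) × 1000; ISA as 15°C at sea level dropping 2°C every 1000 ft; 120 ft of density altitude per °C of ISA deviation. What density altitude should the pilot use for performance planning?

5460 ft

Pressure altitude = 6520 + (29.92 − 28.94) × 1000 = 6520 + (+980) = 7500 ft.
ISA temperature at 7500 ft = 15 − 2 × (7500/1000) = 0°C.
ISA deviation = -17 − 0 = -17°C.
Density altitude = 7500 + 120 × (-17) = 5460 ft.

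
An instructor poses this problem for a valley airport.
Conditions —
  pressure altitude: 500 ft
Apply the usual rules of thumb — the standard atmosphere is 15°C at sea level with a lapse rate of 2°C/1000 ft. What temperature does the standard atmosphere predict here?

14°C

ISA temperature = 15 − 2 × (500/1000) = 15 − 1 = 14°C.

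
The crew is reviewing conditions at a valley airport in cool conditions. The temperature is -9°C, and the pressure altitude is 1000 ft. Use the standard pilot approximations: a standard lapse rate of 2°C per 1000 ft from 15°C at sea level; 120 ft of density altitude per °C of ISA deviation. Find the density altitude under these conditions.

-1640 ft

ISA temperature at 1000 ft = 15 − 2 × (1000/1000) = 13°C.
ISA deviation = -9 − 13 = -22°C.
Density altitude = 1000 + 120 × (-22) = 1000 + (-2640) = -1640 ft.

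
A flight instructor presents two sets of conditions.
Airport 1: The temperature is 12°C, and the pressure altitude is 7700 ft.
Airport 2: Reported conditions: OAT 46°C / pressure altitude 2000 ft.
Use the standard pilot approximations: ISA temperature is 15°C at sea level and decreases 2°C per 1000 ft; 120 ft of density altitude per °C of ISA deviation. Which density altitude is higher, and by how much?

Airport 1 by 2988 ft

Airport 1: ISA temp = -0.4°C, deviation +12.4°C, DA = 7700 + 120 × 12.4 = 9188 ft.
Airport 2: ISA temp = 11°C, deviation +35°C, DA = 2000 + 120 × 35 = 6200 ft.
Airport 1 is higher by 9188 − 6200 = 2988 ft.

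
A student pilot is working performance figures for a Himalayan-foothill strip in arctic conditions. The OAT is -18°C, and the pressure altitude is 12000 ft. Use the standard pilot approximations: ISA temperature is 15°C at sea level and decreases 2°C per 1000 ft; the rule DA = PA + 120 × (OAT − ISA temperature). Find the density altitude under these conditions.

10920 ft

ISA temperature at 12000 ft = 15 − 2 × (12000/1000) = -9°C.
ISA deviation = -18 − (-9) = -9°C.
Density altitude = 12000 + 120 × (-9) = 12000 + (-1080) = 10920 ft.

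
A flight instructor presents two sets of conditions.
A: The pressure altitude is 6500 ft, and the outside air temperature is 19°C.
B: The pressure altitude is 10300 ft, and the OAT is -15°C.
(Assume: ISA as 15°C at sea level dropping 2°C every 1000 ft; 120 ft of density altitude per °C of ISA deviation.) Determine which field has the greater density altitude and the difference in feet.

A: ISA temp = 2°C, deviation +17°C, DA = 6500 + 120 × 17 = 8540 ft.
B: ISA temp = -5.6°C, deviation -9.4°C, DA = 10300 + 120 × (-9.4) = 9172 ft.
B is higher by 9172 − 8540 = 632 ft.

B by 632 ft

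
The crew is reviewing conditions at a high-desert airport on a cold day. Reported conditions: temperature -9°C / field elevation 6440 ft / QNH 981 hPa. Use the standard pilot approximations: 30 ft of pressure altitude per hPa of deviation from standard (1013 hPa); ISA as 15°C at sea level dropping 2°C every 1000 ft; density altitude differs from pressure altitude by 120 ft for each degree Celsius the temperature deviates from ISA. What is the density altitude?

6296 ft

Pressure altitude = 6440 + (1013 − 981) × 30 = 6440 + (+960) = 7400 ft.
ISA temperature at 7400 ft = 15 − 2 × (7400/1000) = 0.2°C.
ISA deviation = -9 − 0.2 = -9.2°C.
Density altitude = 7400 + 120 × (-9.2) = 6296 ft.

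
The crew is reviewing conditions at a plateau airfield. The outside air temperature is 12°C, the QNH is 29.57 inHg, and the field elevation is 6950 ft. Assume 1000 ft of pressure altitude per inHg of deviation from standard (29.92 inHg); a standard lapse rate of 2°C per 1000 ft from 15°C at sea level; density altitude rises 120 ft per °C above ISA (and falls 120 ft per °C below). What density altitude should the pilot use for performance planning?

Pressure altitude = 6950 + (29.92 − 29.57) × 1000 = 6950 + (+350) = 7300 ft.
ISA temperature at 7300 ft = 15 − 2 × (7300/1000) = 0.4°C.
ISA deviation = 12 − 0.4 = +11.6°C.
Density altitude = 7300 + 120 × (11.6) = 8692 ft.

8692 ft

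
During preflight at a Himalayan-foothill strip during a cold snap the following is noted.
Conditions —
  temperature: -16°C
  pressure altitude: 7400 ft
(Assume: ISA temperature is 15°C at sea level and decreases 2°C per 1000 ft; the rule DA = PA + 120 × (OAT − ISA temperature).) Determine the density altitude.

ISA temperature at 7400 ft = 15 − 2 × (7400/1000) = 0.2°C.
ISA deviation = -16 − 0.2 = -16.2°C.
Density altitude = 7400 + 120 × (-16.2) = 7400 + (-1944) = 5456 ft.

5456 ft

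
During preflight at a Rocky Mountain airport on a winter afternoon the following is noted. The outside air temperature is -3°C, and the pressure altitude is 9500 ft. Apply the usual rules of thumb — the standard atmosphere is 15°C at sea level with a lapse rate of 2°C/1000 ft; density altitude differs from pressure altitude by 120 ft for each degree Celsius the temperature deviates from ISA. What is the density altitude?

ISA temperature at 9500 ft = 15 − 2 × (9500/1000) = -4°C.
ISA deviation = -3 − (-4) = +1°C.
Density altitude = 9500 + 120 × (1) = 9500 + (+120) = 9620 ft.

9620 ft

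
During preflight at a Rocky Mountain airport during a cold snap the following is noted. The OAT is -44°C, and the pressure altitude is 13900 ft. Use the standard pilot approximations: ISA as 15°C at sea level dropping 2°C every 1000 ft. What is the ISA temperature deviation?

ISA-31.2°C

ISA temperature at 13900 ft = 15 − 2 × (13900/1000) = -12.8°C.
Deviation = OAT − ISA = -44 − (-12.8) = -31.2°C.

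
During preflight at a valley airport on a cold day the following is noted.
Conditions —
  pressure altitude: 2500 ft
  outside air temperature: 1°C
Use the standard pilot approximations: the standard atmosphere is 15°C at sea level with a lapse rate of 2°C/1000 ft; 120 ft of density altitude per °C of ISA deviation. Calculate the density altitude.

1420 ft

ISA temperature at 2500 ft = 15 − 2 × (2500/1000) = 10°C.
ISA deviation = 1 − 10 = -9°C.
Density altitude = 2500 + 120 × (-9) = 2500 + (-1080) = 1420 ft.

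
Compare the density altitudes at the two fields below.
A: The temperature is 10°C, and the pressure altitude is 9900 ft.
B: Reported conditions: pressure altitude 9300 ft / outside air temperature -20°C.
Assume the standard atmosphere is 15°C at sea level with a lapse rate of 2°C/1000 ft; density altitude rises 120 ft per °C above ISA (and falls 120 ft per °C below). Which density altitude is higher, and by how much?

A: ISA temp = -4.8°C, deviation +14.8°C, DA = 9900 + 120 × 14.8 = 11676 ft.
B: ISA temp = -3.6°C, deviation -16.4°C, DA = 9300 + 120 × (-16.4) = 7332 ft.
A is higher by 11676 − 7332 = 4344 ft.

A by 4344 ft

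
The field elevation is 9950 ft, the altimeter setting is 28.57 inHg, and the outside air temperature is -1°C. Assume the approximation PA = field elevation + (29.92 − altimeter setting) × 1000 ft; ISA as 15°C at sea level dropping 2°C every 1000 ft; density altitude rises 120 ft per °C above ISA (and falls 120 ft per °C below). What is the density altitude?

Pressure altitude = 9950 + (29.92 − 28.57) × 1000 = 9950 + (+1350) = 11300 ft.
ISA temperature at 11300 ft = 15 − 2 × (11300/1000) = -7.6°C.
ISA deviation = -1 − (-7.6) = +6.6°C.
Density altitude = 11300 + 120 × (6.6) = 12092 ft.

12092 ft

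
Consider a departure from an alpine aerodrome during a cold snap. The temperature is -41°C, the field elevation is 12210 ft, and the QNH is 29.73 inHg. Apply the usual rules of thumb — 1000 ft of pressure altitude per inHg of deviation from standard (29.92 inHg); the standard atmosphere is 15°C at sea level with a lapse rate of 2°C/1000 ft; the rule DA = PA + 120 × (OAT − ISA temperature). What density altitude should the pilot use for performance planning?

8656 ft

Pressure altitude = 12210 + (29.92 − 29.73) × 1000 = 12210 + (+190) = 12400 ft.
ISA temperature at 12400 ft = 15 − 2 × (12400/1000) = -9.8°C.
ISA deviation = -41 − (-9.8) = -31.2°C.
Density altitude = 12400 + 120 × (-31.2) = 8656 ft.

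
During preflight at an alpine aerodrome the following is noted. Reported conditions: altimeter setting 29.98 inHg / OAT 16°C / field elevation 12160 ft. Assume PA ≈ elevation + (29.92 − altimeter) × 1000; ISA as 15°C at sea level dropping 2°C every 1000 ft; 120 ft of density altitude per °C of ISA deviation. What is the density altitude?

15124 ft

Pressure altitude = 12160 + (29.92 − 29.98) × 1000 = 12160 + (-60) = 12100 ft.
ISA temperature at 12100 ft = 15 − 2 × (12100/1000) = -9.2°C.
ISA deviation = 16 − (-9.2) = +25.2°C.
Density altitude = 12100 + 120 × (25.2) = 15124 ft.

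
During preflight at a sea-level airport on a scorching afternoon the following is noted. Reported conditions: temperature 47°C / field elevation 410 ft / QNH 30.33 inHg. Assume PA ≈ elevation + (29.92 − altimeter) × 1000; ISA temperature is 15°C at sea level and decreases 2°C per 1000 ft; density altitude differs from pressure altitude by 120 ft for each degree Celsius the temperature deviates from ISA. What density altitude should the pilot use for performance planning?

Pressure altitude = 410 + (29.92 − 30.33) × 1000 = 410 + (-410) = 0 ft.
ISA temperature at 0 ft = 15 − 2 × (0/1000) = 15°C.
ISA deviation = 47 − 15 = +32°C.
Density altitude = 0 + 120 × (32) = 3840 ft.

3840 ft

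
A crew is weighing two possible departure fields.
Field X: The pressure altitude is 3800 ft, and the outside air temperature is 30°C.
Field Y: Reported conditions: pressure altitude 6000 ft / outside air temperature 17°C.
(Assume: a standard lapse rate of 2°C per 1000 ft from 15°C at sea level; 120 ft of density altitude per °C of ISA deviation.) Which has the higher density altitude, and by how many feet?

Field X: ISA temp = 7.4°C, deviation +22.6°C, DA = 3800 + 120 × 22.6 = 6512 ft.
Field Y: ISA temp = 3°C, deviation +14°C, DA = 6000 + 120 × 14 = 7680 ft.
Field Y is higher by 7680 − 6512 = 1168 ft.

Field Y by 1168 ft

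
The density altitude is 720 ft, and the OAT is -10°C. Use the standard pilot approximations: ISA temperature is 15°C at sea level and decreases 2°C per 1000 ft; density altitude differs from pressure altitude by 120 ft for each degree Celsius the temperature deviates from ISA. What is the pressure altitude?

DA = PA + 120 × (OAT − (15 − 2·PA/1000)) = PA + 120·OAT − 1800 + 0.24·PA = 1.24·PA + 120·OAT − 1800.
So 1.24·PA = 720 − 120 × (-10) + 1800 = 3720.
PA = 3720 / 1.24 = 3000 ft.

3000 ft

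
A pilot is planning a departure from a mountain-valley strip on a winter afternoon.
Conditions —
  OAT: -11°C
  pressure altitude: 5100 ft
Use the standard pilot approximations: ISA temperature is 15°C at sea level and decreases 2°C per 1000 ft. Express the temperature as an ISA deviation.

ISA temperature at 5100 ft = 15 − 2 × (5100/1000) = 4.8°C.
Deviation = OAT − ISA = -11 − 4.8 = -15.8°C.

ISA-15.8°C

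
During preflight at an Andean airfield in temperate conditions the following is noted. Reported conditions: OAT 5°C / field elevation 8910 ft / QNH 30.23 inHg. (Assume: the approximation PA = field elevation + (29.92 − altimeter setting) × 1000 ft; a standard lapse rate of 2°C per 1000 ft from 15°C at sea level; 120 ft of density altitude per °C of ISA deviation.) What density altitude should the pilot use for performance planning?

Pressure altitude = 8910 + (29.92 − 30.23) × 1000 = 8910 + (-310) = 8600 ft.
ISA temperature at 8600 ft = 15 − 2 × (8600/1000) = -2.2°C.
ISA deviation = 5 − (-2.2) = +7.2°C.
Density altitude = 8600 + 120 × (7.2) = 9464 ft.

9464 ft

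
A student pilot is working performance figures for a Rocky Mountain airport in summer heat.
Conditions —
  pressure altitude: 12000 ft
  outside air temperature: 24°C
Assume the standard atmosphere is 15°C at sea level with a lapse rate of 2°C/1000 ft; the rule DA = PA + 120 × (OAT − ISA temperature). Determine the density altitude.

15960 ft

ISA temperature at 12000 ft = 15 − 2 × (12000/1000) = -9°C.
ISA deviation = 24 − (-9) = +33°C.
Density altitude = 12000 + 120 × (33) = 12000 + (+3960) = 15960 ft.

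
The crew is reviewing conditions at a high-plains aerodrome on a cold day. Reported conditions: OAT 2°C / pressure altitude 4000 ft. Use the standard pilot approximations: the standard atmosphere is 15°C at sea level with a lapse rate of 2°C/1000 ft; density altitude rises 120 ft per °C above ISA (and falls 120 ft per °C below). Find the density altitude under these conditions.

ISA temperature at 4000 ft = 15 − 2 × (4000/1000) = 7°C.
ISA deviation = 2 − 7 = -5°C.
Density altitude = 4000 + 120 × (-5) = 4000 + (-600) = 3400 ft.

3400 ft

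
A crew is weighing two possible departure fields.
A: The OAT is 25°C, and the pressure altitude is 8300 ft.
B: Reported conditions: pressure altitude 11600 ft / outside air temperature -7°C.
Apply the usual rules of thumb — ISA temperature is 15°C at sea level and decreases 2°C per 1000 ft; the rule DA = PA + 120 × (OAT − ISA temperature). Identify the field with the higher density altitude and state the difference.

B by 252 ft

A: ISA temp = -1.6°C, deviation +26.6°C, DA = 8300 + 120 × 26.6 = 11492 ft.
B: ISA temp = -8.2°C, deviation +1.2°C, DA = 11600 + 120 × 1.2 = 11744 ft.
B is higher by 11744 − 11492 = 252 ft.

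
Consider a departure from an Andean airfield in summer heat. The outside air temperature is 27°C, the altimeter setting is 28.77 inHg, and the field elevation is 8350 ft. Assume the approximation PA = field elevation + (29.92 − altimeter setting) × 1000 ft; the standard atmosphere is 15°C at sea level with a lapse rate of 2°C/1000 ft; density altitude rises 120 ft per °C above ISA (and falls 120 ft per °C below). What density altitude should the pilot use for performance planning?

Pressure altitude = 8350 + (29.92 − 28.77) × 1000 = 8350 + (+1150) = 9500 ft.
ISA temperature at 9500 ft = 15 − 2 × (9500/1000) = -4°C.
ISA deviation = 27 − (-4) = +31°C.
Density altitude = 9500 + 120 × (31) = 13220 ft.

13220 ft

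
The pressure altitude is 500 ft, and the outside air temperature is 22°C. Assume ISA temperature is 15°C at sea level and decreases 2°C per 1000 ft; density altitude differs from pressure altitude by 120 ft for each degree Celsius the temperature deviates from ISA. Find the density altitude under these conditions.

1460 ft

ISA temperature at 500 ft = 15 − 2 × (500/1000) = 14°C.
ISA deviation = 22 − 14 = +8°C.
Density altitude = 500 + 120 × (8) = 500 + (+960) = 1460 ft.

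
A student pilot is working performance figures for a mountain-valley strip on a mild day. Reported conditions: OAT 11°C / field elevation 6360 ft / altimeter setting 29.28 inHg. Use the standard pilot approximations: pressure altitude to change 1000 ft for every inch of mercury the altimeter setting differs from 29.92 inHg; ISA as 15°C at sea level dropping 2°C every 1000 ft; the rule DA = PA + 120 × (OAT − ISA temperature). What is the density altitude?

8200 ft

Pressure altitude = 6360 + (29.92 − 29.28) × 1000 = 6360 + (+640) = 7000 ft.
ISA temperature at 7000 ft = 15 − 2 × (7000/1000) = 1°C.
ISA deviation = 11 − 1 = +10°C.
Density altitude = 7000 + 120 × (10) = 8200 ft.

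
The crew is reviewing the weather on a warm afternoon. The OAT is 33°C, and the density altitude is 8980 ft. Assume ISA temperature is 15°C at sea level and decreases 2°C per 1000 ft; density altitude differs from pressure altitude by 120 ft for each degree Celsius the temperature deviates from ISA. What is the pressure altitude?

5500 ft

DA = PA + 120 × (OAT − (15 − 2·PA/1000)) = PA + 120·OAT − 1800 + 0.24·PA = 1.24·PA + 120·OAT − 1800.
So 1.24·PA = 8980 − 120 × 33 + 1800 = 6820.
PA = 6820 / 1.24 = 5500 ft.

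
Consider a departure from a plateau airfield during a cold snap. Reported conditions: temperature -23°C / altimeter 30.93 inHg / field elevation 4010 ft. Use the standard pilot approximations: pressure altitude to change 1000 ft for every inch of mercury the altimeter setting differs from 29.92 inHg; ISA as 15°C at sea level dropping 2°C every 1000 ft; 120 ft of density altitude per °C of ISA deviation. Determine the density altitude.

Pressure altitude = 4010 + (29.92 − 30.93) × 1000 = 4010 + (-1010) = 3000 ft.
ISA temperature at 3000 ft = 15 − 2 × (3000/1000) = 9°C.
ISA deviation = -23 − 9 = -32°C.
Density altitude = 3000 + 120 × (-32) = -840 ft.

-840 ft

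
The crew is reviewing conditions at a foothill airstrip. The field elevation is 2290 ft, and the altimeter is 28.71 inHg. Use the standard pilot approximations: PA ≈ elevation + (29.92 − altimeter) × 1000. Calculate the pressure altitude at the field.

3500 ft

Pressure correction = (29.92 − 28.71) × 1000 = +1210 ft.
Pressure altitude = 2290 + (+1210) = 3500 ft.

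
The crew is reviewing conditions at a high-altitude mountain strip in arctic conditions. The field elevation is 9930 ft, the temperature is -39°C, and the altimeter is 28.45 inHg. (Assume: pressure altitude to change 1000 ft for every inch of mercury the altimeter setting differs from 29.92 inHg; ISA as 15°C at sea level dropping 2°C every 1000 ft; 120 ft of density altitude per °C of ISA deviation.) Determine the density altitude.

Pressure altitude = 9930 + (29.92 − 28.45) × 1000 = 9930 + (+1470) = 11400 ft.
ISA temperature at 11400 ft = 15 − 2 × (11400/1000) = -7.8°C.
ISA deviation = -39 − (-7.8) = -31.2°C.
Density altitude = 11400 + 120 × (-31.2) = 7656 ft.

7656 ft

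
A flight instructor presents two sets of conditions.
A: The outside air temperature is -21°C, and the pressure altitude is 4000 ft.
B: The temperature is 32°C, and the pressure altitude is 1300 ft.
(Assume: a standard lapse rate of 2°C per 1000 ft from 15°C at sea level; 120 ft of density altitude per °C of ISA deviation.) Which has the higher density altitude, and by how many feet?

A: ISA temp = 7°C, deviation -28°C, DA = 4000 + 120 × (-28) = 640 ft.
B: ISA temp = 12.4°C, deviation +19.6°C, DA = 1300 + 120 × 19.6 = 3652 ft.
B is higher by 3652 − 640 = 3012 ft.

B by 3012 ft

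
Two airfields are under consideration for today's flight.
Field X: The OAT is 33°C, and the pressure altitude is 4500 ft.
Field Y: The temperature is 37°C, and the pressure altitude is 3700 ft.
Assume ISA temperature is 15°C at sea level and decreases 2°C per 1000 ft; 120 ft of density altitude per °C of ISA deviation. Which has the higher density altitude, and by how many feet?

Field X by 512 ft

Field X: ISA temp = 6°C, deviation +27°C, DA = 4500 + 120 × 27 = 7740 ft.
Field Y: ISA temp = 7.6°C, deviation +29.4°C, DA = 3700 + 120 × 29.4 = 7228 ft.
Field X is higher by 7740 − 7228 = 512 ft.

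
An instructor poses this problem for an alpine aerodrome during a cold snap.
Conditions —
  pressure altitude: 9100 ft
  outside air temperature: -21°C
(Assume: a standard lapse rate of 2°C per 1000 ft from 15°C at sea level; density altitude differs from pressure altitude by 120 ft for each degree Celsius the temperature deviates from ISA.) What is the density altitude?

ISA temperature at 9100 ft = 15 − 2 × (9100/1000) = -3.2°C.
ISA deviation = -21 − (-3.2) = -17.8°C.
Density altitude = 9100 + 120 × (-17.8) = 9100 + (-2136) = 6964 ft.

6964 ft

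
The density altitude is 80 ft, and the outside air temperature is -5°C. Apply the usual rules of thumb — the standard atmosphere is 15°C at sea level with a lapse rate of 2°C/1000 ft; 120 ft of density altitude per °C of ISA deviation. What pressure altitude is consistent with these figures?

DA = PA + 120 × (OAT − (15 − 2·PA/1000)) = PA + 120·OAT − 1800 + 0.24·PA = 1.24·PA + 120·OAT − 1800.
So 1.24·PA = 80 − 120 × (-5) + 1800 = 2480.
PA = 2480 / 1.24 = 2000 ft.

2000 ft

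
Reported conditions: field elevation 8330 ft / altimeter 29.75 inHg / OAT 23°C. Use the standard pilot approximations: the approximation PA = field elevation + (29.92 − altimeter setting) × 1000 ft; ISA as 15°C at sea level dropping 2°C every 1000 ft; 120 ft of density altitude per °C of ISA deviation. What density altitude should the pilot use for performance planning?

11500 ft

Pressure altitude = 8330 + (29.92 − 29.75) × 1000 = 8330 + (+170) = 8500 ft.
ISA temperature at 8500 ft = 15 − 2 × (8500/1000) = -2°C.
ISA deviation = 23 − (-2) = +25°C.
Density altitude = 8500 + 120 × (25) = 11500 ft.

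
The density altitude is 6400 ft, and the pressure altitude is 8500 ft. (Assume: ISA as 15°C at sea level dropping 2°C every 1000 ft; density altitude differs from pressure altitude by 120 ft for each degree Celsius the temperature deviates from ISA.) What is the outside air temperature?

-19.5°C

Density altitude − pressure altitude = 6400 − 8500 = -2100 ft.
At 120 ft/°C that is an ISA deviation of -2100/120 = -17.5°C.
ISA temperature at 8500 ft = 15 − 2 × (8500/1000) = -2°C.
OAT = ISA + deviation = -2 + (-17.5) = -19.5°C.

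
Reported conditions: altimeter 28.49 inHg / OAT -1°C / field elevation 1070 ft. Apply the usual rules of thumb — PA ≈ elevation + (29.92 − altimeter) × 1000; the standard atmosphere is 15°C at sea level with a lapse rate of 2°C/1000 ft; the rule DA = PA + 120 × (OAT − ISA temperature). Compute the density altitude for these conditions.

1180 ft

Pressure altitude = 1070 + (29.92 − 28.49) × 1000 = 1070 + (+1430) = 2500 ft.
ISA temperature at 2500 ft = 15 − 2 × (2500/1000) = 10°C.
ISA deviation = -1 − 10 = -11°C.
Density altitude = 2500 + 120 × (-11) = 1180 ft.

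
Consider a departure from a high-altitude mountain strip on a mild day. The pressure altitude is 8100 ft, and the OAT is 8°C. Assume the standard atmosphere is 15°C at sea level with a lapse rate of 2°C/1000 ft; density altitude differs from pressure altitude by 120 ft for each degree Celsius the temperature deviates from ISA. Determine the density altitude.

9204 ft

ISA temperature at 8100 ft = 15 − 2 × (8100/1000) = -1.2°C.
ISA deviation = 8 − (-1.2) = +9.2°C.
Density altitude = 8100 + 120 × (9.2) = 8100 + (+1104) = 9204 ft.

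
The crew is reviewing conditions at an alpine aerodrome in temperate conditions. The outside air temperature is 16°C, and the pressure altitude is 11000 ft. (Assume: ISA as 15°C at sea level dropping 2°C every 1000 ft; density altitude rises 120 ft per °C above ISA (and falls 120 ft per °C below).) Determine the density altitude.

ISA temperature at 11000 ft = 15 − 2 × (11000/1000) = -7°C.
ISA deviation = 16 − (-7) = +23°C.
Density altitude = 11000 + 120 × (23) = 11000 + (+2760) = 13760 ft.

13760 ft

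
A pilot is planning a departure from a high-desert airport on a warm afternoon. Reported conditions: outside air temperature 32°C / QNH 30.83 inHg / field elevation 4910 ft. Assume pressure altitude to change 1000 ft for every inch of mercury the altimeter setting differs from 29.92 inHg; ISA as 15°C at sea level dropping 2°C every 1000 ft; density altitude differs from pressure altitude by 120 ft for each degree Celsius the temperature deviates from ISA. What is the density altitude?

Pressure altitude = 4910 + (29.92 − 30.83) × 1000 = 4910 + (-910) = 4000 ft.
ISA temperature at 4000 ft = 15 − 2 × (4000/1000) = 7°C.
ISA deviation = 32 − 7 = +25°C.
Density altitude = 4000 + 120 × (25) = 7000 ft.

7000 ft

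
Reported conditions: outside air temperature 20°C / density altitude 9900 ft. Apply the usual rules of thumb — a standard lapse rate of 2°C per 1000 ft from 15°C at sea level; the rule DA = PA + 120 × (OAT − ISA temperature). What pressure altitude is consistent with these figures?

7500 ft

DA = PA + 120 × (OAT − (15 − 2·PA/1000)) = PA + 120·OAT − 1800 + 0.24·PA = 1.24·PA + 120·OAT − 1800.
So 1.24·PA = 9900 − 120 × 20 + 1800 = 9300.
PA = 9300 / 1.24 = 7500 ft.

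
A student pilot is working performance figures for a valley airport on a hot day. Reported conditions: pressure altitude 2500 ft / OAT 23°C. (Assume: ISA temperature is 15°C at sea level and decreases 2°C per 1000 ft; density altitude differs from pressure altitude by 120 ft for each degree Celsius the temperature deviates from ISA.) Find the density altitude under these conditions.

ISA temperature at 2500 ft = 15 − 2 × (2500/1000) = 10°C.
ISA deviation = 23 − 10 = +13°C.
Density altitude = 2500 + 120 × (13) = 2500 + (+1560) = 4060 ft.

4060 ft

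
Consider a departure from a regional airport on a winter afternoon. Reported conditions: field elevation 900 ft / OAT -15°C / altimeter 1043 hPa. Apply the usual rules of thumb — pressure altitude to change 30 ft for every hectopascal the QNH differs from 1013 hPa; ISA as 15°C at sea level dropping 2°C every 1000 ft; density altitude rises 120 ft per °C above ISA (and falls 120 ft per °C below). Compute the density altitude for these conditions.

Pressure altitude = 900 + (1013 − 1043) × 30 = 900 + (-900) = 0 ft.
ISA temperature at 0 ft = 15 − 2 × (0/1000) = 15°C.
ISA deviation = -15 − 15 = -30°C.
Density altitude = 0 + 120 × (-30) = -3600 ft.

-3600 ft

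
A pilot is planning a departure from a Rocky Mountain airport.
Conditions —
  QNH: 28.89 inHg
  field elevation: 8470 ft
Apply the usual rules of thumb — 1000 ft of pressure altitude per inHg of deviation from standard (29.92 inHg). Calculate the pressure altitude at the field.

Pressure correction = (29.92 − 28.89) × 1000 = +1030 ft.
Pressure altitude = 8470 + (+1030) = 9500 ft.

9500 ft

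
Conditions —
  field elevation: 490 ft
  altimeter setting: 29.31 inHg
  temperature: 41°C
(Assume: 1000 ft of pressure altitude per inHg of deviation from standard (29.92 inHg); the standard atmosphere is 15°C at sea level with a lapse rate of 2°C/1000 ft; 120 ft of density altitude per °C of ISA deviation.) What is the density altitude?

4484 ft

Pressure altitude = 490 + (29.92 − 29.31) × 1000 = 490 + (+610) = 1100 ft.
ISA temperature at 1100 ft = 15 − 2 × (1100/1000) = 12.8°C.
ISA deviation = 41 − 12.8 = +28.2°C.
Density altitude = 1100 + 120 × (28.2) = 4484 ft.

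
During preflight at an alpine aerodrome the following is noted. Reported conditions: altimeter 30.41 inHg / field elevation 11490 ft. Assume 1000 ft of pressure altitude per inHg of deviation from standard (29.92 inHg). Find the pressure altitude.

11000 ft

Pressure correction = (29.92 − 30.41) × 1000 = -490 ft.
Pressure altitude = 11490 + (-490) = 11000 ft.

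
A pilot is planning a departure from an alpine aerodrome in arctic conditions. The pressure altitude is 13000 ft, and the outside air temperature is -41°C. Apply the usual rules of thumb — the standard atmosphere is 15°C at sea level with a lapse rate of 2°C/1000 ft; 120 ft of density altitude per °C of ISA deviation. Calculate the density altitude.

9400 ft

ISA temperature at 13000 ft = 15 − 2 × (13000/1000) = -11°C.
ISA deviation = -41 − (-11) = -30°C.
Density altitude = 13000 + 120 × (-30) = 13000 + (-3600) = 9400 ft.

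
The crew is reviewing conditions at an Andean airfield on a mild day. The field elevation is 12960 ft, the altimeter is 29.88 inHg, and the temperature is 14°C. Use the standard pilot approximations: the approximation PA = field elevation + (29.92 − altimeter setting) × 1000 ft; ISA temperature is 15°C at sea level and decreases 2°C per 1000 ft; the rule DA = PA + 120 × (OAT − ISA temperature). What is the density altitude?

16000 ft

Pressure altitude = 12960 + (29.92 − 29.88) × 1000 = 12960 + (+40) = 13000 ft.
ISA temperature at 13000 ft = 15 − 2 × (13000/1000) = -11°C.
ISA deviation = 14 − (-11) = +25°C.
Density altitude = 13000 + 120 × (25) = 16000 ft.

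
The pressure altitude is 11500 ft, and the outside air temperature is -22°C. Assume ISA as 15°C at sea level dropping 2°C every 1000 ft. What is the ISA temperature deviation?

ISA temperature at 11500 ft = 15 − 2 × (11500/1000) = -8°C.
Deviation = OAT − ISA = -22 − (-8) = -14°C.

ISA-14°C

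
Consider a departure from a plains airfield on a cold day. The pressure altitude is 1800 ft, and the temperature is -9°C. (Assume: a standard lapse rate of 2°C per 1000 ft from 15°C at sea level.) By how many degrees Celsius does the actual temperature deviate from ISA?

ISA temperature at 1800 ft = 15 − 2 × (1800/1000) = 11.4°C.
Deviation = OAT − ISA = -9 − 11.4 = -20.4°C.

ISA-20.4°C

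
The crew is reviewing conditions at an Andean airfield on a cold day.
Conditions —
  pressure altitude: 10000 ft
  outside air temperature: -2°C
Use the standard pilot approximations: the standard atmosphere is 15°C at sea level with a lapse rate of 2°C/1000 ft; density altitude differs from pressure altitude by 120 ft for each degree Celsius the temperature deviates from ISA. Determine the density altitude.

10360 ft

ISA temperature at 10000 ft = 15 − 2 × (10000/1000) = -5°C.
ISA deviation = -2 − (-5) = +3°C.
Density altitude = 10000 + 120 × (3) = 10000 + (+360) = 10360 ft.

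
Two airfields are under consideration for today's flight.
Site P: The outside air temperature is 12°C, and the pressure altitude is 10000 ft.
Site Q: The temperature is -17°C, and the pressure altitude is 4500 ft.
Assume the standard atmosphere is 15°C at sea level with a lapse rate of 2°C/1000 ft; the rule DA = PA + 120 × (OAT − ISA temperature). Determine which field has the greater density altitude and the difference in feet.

Site P: ISA temp = -5°C, deviation +17°C, DA = 10000 + 120 × 17 = 12040 ft.
Site Q: ISA temp = 6°C, deviation -23°C, DA = 4500 + 120 × (-23) = 1740 ft.
Site P is higher by 12040 − 1740 = 10300 ft.

Site P by 10300 ft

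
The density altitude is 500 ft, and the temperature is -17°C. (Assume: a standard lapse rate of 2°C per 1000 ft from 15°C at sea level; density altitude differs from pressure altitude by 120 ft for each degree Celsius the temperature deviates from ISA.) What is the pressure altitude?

3500 ft

DA = PA + 120 × (OAT − (15 − 2·PA/1000)) = PA + 120·OAT − 1800 + 0.24·PA = 1.24·PA + 120·OAT − 1800.
So 1.24·PA = 500 − 120 × (-17) + 1800 = 4340.
PA = 4340 / 1.24 = 3500 ft.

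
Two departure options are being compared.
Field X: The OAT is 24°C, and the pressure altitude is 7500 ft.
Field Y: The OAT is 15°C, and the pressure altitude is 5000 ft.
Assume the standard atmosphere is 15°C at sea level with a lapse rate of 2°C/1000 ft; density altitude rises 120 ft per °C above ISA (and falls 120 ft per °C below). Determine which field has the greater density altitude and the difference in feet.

Field X: ISA temp = 0°C, deviation +24°C, DA = 7500 + 120 × 24 = 10380 ft.
Field Y: ISA temp = 5°C, deviation +10°C, DA = 5000 + 120 × 10 = 6200 ft.
Field X is higher by 10380 − 6200 = 4180 ft.

Field X by 4180 ft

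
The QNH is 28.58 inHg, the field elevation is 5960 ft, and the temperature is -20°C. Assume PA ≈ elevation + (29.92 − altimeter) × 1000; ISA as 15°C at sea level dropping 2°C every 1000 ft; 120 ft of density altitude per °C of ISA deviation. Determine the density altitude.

4852 ft

Pressure altitude = 5960 + (29.92 − 28.58) × 1000 = 5960 + (+1340) = 7300 ft.
ISA temperature at 7300 ft = 15 − 2 × (7300/1000) = 0.4°C.
ISA deviation = -20 − 0.4 = -20.4°C.
Density altitude = 7300 + 120 × (-20.4) = 4852 ft.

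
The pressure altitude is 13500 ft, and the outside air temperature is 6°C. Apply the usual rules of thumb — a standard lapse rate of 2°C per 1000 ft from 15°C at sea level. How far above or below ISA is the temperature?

ISA temperature at 13500 ft = 15 − 2 × (13500/1000) = -12°C.
Deviation = OAT − ISA = 6 − (-12) = +18°C.

ISA+18°C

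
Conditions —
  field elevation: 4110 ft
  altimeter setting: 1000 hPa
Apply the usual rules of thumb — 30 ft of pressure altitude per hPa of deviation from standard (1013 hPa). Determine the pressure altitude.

Pressure correction = (1013 − 1000) × 30 = +390 ft.
Pressure altitude = 4110 + (+390) = 4500 ft.

4500 ft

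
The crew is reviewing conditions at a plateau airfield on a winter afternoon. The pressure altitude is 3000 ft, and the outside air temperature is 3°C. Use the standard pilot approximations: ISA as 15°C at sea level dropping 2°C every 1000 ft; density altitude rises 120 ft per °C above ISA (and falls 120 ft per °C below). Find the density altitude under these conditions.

2280 ft

ISA temperature at 3000 ft = 15 − 2 × (3000/1000) = 9°C.
ISA deviation = 3 − 9 = -6°C.
Density altitude = 3000 + 120 × (-6) = 3000 + (-720) = 2280 ft.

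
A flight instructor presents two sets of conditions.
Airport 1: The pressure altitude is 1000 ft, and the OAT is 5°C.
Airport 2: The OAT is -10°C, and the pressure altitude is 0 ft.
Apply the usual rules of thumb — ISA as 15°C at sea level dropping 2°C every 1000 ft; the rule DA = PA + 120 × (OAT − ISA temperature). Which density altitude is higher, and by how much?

Airport 1 by 3040 ft

Airport 1: ISA temp = 13°C, deviation -8°C, DA = 1000 + 120 × (-8) = 40 ft.
Airport 2: ISA temp = 15°C, deviation -25°C, DA = 0 + 120 × (-25) = -3000 ft.
Airport 1 is higher by 40 − (-3000) = 3040 ft.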